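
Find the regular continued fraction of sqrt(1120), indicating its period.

[33; (2, 6, 1, 15, 1, 6, 2, 66)]

Write x_i = (sqrt(1120) + m_i)/d_i with (m_0, d_0) = (0, 1). a_0 = floor(sqrt(1120)) = 33, since 33^2 = 1089 <= 1120 < 1156 = 34^2.
Iterate m_{i+1} = d_i*a_i - m_i, d_{i+1} = (1120 - m_{i+1}^2)/d_i, a_{i+1} = floor((a_0 + m_{i+1})/d_{i+1}):
  m_1 = 1*33 - 0 = 33, d_1 = (1120 - 33^2)/1 = 31/1 = 31, a_1 = floor((33 + 33)/31) = 2.
  m_2 = 31*2 - 33 = 29, d_2 = (1120 - 29^2)/31 = 279/31 = 9, a_2 = floor((33 + 29)/9) = 6.
  m_3 = 9*6 - 29 = 25, d_3 = (1120 - 25^2)/9 = 495/9 = 55, a_3 = floor((33 + 25)/55) = 1.
  m_4 = 55*1 - 25 = 30, d_4 = (1120 - 30^2)/55 = 220/55 = 4, a_4 = floor((33 + 30)/4) = 15.
  m_5 = 4*15 - 30 = 30, d_5 = (1120 - 30^2)/4 = 220/4 = 55, a_5 = floor((33 + 30)/55) = 1.
  m_6 = 55*1 - 30 = 25, d_6 = (1120 - 25^2)/55 = 495/55 = 9, a_6 = floor((33 + 25)/9) = 6.
  m_7 = 9*6 - 25 = 29, d_7 = (1120 - 29^2)/9 = 279/9 = 31, a_7 = floor((33 + 29)/31) = 2.
  m_8 = 31*2 - 29 = 33, d_8 = (1120 - 33^2)/31 = 31/31 = 1, a_8 = floor((33 + 33)/1) = 66.
  m_9 = 1*66 - 33 = 33, d_9 = (1120 - 33^2)/1 = 31/1 = 31: (m_9, d_9) = (m_1, d_1) = (33, 31), so from here the quotients repeat a_1, ..., a_8; the period length is 8.
Hence the expansion of sqrt(1120) is a_0 = 33 followed by the repeating block 2, 6, 1, 15, 1, 6, 2, 66 (period 8).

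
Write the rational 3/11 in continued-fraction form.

Run the Euclidean algorithm on 3 and 11; the successive quotients are the partial quotients a_0, a_1, ... (each step inverts the fractional part left over by the previous one):
  3 = 0*11 + 3, so a_0 = 0.
  11 = 3*3 + 2, so a_1 = 3.
  3 = 1*2 + 1, so a_2 = 1.
  2 = 2*1 + 0, so a_3 = 2.
The remainder reaches 0 after 4 divisions, so the expansion has 4 partial quotients, read off in order.

[0; 3, 1, 2]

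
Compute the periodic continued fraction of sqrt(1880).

[43; (2, 1, 3, 1, 2, 86)]

Write x_i = (sqrt(1880) + m_i)/d_i with (m_0, d_0) = (0, 1). a_0 = floor(sqrt(1880)) = 43, since 43^2 = 1849 <= 1880 < 1936 = 44^2.
Iterate m_{i+1} = d_i*a_i - m_i, d_{i+1} = (1880 - m_{i+1}^2)/d_i, a_{i+1} = floor((a_0 + m_{i+1})/d_{i+1}):
  m_1 = 1*43 - 0 = 43, d_1 = (1880 - 43^2)/1 = 31/1 = 31, a_1 = floor((43 + 43)/31) = 2.
  m_2 = 31*2 - 43 = 19, d_2 = (1880 - 19^2)/31 = 1519/31 = 49, a_2 = floor((43 + 19)/49) = 1.
  m_3 = 49*1 - 19 = 30, d_3 = (1880 - 30^2)/49 = 980/49 = 20, a_3 = floor((43 + 30)/20) = 3.
  m_4 = 20*3 - 30 = 30, d_4 = (1880 - 30^2)/20 = 980/20 = 49, a_4 = floor((43 + 30)/49) = 1.
  m_5 = 49*1 - 30 = 19, d_5 = (1880 - 19^2)/49 = 1519/49 = 31, a_5 = floor((43 + 19)/31) = 2.
  m_6 = 31*2 - 19 = 43, d_6 = (1880 - 43^2)/31 = 31/31 = 1, a_6 = floor((43 + 43)/1) = 86.
  m_7 = 1*86 - 43 = 43, d_7 = (1880 - 43^2)/1 = 31/1 = 31: (m_7, d_7) = (m_1, d_1) = (43, 31), so from here the quotients repeat a_1, ..., a_6; the period length is 6.
Hence the expansion of sqrt(1880) is a_0 = 43 followed by the repeating block 2, 1, 3, 1, 2, 86 (period 6).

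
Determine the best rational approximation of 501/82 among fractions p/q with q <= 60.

336/55

Expand x = 501/82 as a continued fraction with the Euclidean algorithm:
  501 = 6*82 + 9, so a_0 = 6.
  82 = 9*9 + 1, so a_1 = 9.
  9 = 9*1 + 0, so a_2 = 9.
so x = [6; 9, 9].
Convergents (p_i = a_i*p_{i-1} + p_{i-2}, q_i = a_i*q_{i-1} + q_{i-2} with p_{-2}=0, p_{-1}=1, q_{-2}=1, q_{-1}=0), until the denominator exceeds 60:
  i=0: a_0=6, p_0 = 6*1 + 0 = 6, q_0 = 6*0 + 1 = 1.
  i=1: a_1=9, p_1 = 9*6 + 1 = 55, q_1 = 9*1 + 0 = 9.
  i=2: a_2=9, p_2 = 9*55 + 6 = 501, q_2 = 9*9 + 1 = 82.
q_2 = 82 > 60, so the last convergent with denominator <= 60 is p_1/q_1 = 55/9.
The closest fraction with denominator <= 60 is either p_1/q_1 or the intermediate fraction (k*p_1 + p_0)/(k*q_1 + q_0) with the largest k >= 1 whose denominator stays <= 60; these approach x as k grows, and every other convergent or intermediate fraction in range is farther away.
Largest k: floor((60 - q_0)/q_1) = floor((60 - 1)/9) = 6.
That gives (6*55 + 6)/(6*9 + 1) = 336/55.
Compare the errors: |x - 55/9| = |501*9 - 55*82|/(82*9) = 1/738, and |x - 336/55| = |501*55 - 336*82|/(82*55) = 3/4510.
Cross-multiplying, 3*738 = 2214 < 4510 = 1*4510, so 3/4510 is smaller: the intermediate fraction 336/55 is closer to x than 55/9.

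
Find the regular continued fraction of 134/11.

[12; 5, 2]

Run the Euclidean algorithm on 134 and 11; the successive quotients are the partial quotients a_0, a_1, ... (each step inverts the fractional part left over by the previous one):
  134 = 12*11 + 2, so a_0 = 12.
  11 = 5*2 + 1, so a_1 = 5.
  2 = 2*1 + 0, so a_2 = 2.
The remainder reaches 0 after 3 divisions, so the expansion has 3 partial quotients, read off in order.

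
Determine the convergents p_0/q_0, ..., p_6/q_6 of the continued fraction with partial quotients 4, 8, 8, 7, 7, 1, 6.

4/1, 33/8, 268/65, 1909/463, 13631/3306, 15540/3769, 106871/25920

Using the convergent recurrence p_i = a_i*p_{i-1} + p_{i-2}, q_i = a_i*q_{i-1} + q_{i-2} with p_{-2}=0, p_{-1}=1, q_{-2}=1, q_{-1}=0:
  i=0: a_0=4, p_0 = 4*1 + 0 = 4, q_0 = 4*0 + 1 = 1.
  i=1: a_1=8, p_1 = 8*4 + 1 = 33, q_1 = 8*1 + 0 = 8.
  i=2: a_2=8, p_2 = 8*33 + 4 = 268, q_2 = 8*8 + 1 = 65.
  i=3: a_3=7, p_3 = 7*268 + 33 = 1909, q_3 = 7*65 + 8 = 463.
  i=4: a_4=7, p_4 = 7*1909 + 268 = 13631, q_4 = 7*463 + 65 = 3306.
  i=5: a_5=1, p_5 = 1*13631 + 1909 = 15540, q_5 = 1*3306 + 463 = 3769.
  i=6: a_6=6, p_6 = 6*15540 + 13631 = 106871, q_6 = 6*3769 + 3306 = 25920.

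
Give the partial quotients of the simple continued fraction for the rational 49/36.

[1; 2, 1, 3, 3]

Run the Euclidean algorithm on 49 and 36; the successive quotients are the partial quotients a_0, a_1, ... (each step inverts the fractional part left over by the previous one):
  49 = 1*36 + 13, so a_0 = 1.
  36 = 2*13 + 10, so a_1 = 2.
  13 = 1*10 + 3, so a_2 = 1.
  10 = 3*3 + 1, so a_3 = 3.
  3 = 3*1 + 0, so a_4 = 3.
The remainder reaches 0 after 5 divisions, so the expansion has 5 partial quotients, read off in order.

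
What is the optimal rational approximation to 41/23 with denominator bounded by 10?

Expand x = 41/23 as a continued fraction with the Euclidean algorithm:
  41 = 1*23 + 18, so a_0 = 1.
  23 = 1*18 + 5, so a_1 = 1.
  18 = 3*5 + 3, so a_2 = 3.
  5 = 1*3 + 2, so a_3 = 1.
  3 = 1*2 + 1, so a_4 = 1.
  2 = 2*1 + 0, so a_5 = 2.
so x = [1; 1, 3, 1, 1, 2].
Convergents (p_i = a_i*p_{i-1} + p_{i-2}, q_i = a_i*q_{i-1} + q_{i-2} with p_{-2}=0, p_{-1}=1, q_{-2}=1, q_{-1}=0), until the denominator exceeds 10:
  i=0: a_0=1, p_0 = 1*1 + 0 = 1, q_0 = 1*0 + 1 = 1.
  i=1: a_1=1, p_1 = 1*1 + 1 = 2, q_1 = 1*1 + 0 = 1.
  i=2: a_2=3, p_2 = 3*2 + 1 = 7, q_2 = 3*1 + 1 = 4.
  i=3: a_3=1, p_3 = 1*7 + 2 = 9, q_3 = 1*4 + 1 = 5.
  i=4: a_4=1, p_4 = 1*9 + 7 = 16, q_4 = 1*5 + 4 = 9.
  i=5: a_5=2, p_5 = 2*16 + 9 = 41, q_5 = 2*9 + 5 = 23.
q_5 = 23 > 10, so the last convergent with denominator <= 10 is p_4/q_4 = 16/9.
The closest fraction with denominator <= 10 is either p_4/q_4 or the intermediate fraction (k*p_4 + p_3)/(k*q_4 + q_3) with the largest k >= 1 whose denominator stays <= 10; these approach x as k grows, and every other convergent or intermediate fraction in range is farther away.
Largest k: floor((10 - q_3)/q_4) = floor((10 - 5)/9) = 0.
Since k = 0, no intermediate fraction beyond p_4/q_4 has denominator <= 10, so the convergent 16/9 is the closest (its error is |41*9 - 16*23|/(23*9) = 1/207).

16/9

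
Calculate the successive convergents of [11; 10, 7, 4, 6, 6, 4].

11/1, 111/10, 788/71, 3263/294, 20366/1835, 125459/11304, 522202/47051

Using the convergent recurrence p_i = a_i*p_{i-1} + p_{i-2}, q_i = a_i*q_{i-1} + q_{i-2} with p_{-2}=0, p_{-1}=1, q_{-2}=1, q_{-1}=0:
  i=0: a_0=11, p_0 = 11*1 + 0 = 11, q_0 = 11*0 + 1 = 1.
  i=1: a_1=10, p_1 = 10*11 + 1 = 111, q_1 = 10*1 + 0 = 10.
  i=2: a_2=7, p_2 = 7*111 + 11 = 788, q_2 = 7*10 + 1 = 71.
  i=3: a_3=4, p_3 = 4*788 + 111 = 3263, q_3 = 4*71 + 10 = 294.
  i=4: a_4=6, p_4 = 6*3263 + 788 = 20366, q_4 = 6*294 + 71 = 1835.
  i=5: a_5=6, p_5 = 6*20366 + 3263 = 125459, q_5 = 6*1835 + 294 = 11304.
  i=6: a_6=4, p_6 = 4*125459 + 20366 = 522202, q_6 = 4*11304 + 1835 = 47051.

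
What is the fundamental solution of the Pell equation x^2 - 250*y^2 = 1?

(x, y) = (39480499, 2496966)

First expand sqrt(250) as a continued fraction. With x_i = (sqrt(250) + m_i)/d_i and (m_0, d_0) = (0, 1): a_0 = floor(sqrt(250)) = 15, since 15^2 = 225 <= 250 < 256 = 16^2.
Iterate m_{i+1} = d_i*a_i - m_i, d_{i+1} = (250 - m_{i+1}^2)/d_i, a_{i+1} = floor((a_0 + m_{i+1})/d_{i+1}):
  m_1 = 1*15 - 0 = 15, d_1 = (250 - 15^2)/1 = 25/1 = 25, a_1 = floor((15 + 15)/25) = 1.
  m_2 = 25*1 - 15 = 10, d_2 = (250 - 10^2)/25 = 150/25 = 6, a_2 = floor((15 + 10)/6) = 4.
  m_3 = 6*4 - 10 = 14, d_3 = (250 - 14^2)/6 = 54/6 = 9, a_3 = floor((15 + 14)/9) = 3.
  m_4 = 9*3 - 14 = 13, d_4 = (250 - 13^2)/9 = 81/9 = 9, a_4 = floor((15 + 13)/9) = 3.
  m_5 = 9*3 - 13 = 14, d_5 = (250 - 14^2)/9 = 54/9 = 6, a_5 = floor((15 + 14)/6) = 4.
  m_6 = 6*4 - 14 = 10, d_6 = (250 - 10^2)/6 = 150/6 = 25, a_6 = floor((15 + 10)/25) = 1.
  m_7 = 25*1 - 10 = 15, d_7 = (250 - 15^2)/25 = 25/25 = 1, a_7 = floor((15 + 15)/1) = 30.
  m_8 = 1*30 - 15 = 15, d_8 = (250 - 15^2)/1 = 25/1 = 25: (m_8, d_8) = (m_1, d_1) = (15, 25), so from here the quotients repeat a_1, ..., a_7; the period length is 7.
So sqrt(250) = [15; (1, 4, 3, 3, 4, 1, 30)] with period length k = 7.
k is odd, so (p_{k-1}, q_{k-1}) only solves x^2 - 250y^2 = -1 and the fundamental solution of x^2 - 250y^2 = 1 is (p_{2k-1}, q_{2k-1}) = (p_13, q_13); compute convergents through index 13, running through the period twice.
Convergents (p_i = a_i*p_{i-1} + p_{i-2}, q_i = a_i*q_{i-1} + q_{i-2} with p_{-2}=0, p_{-1}=1, q_{-2}=1, q_{-1}=0):
  i=0: a_0=15, p_0 = 15*1 + 0 = 15, q_0 = 15*0 + 1 = 1.
  i=1: a_1=1, p_1 = 1*15 + 1 = 16, q_1 = 1*1 + 0 = 1.
  i=2: a_2=4, p_2 = 4*16 + 15 = 79, q_2 = 4*1 + 1 = 5.
  i=3: a_3=3, p_3 = 3*79 + 16 = 253, q_3 = 3*5 + 1 = 16.
  i=4: a_4=3, p_4 = 3*253 + 79 = 838, q_4 = 3*16 + 5 = 53.
  i=5: a_5=4, p_5 = 4*838 + 253 = 3605, q_5 = 4*53 + 16 = 228.
  i=6: a_6=1, p_6 = 1*3605 + 838 = 4443, q_6 = 1*228 + 53 = 281.
  i=7: a_7=30, p_7 = 30*4443 + 3605 = 136895, q_7 = 30*281 + 228 = 8658.
  i=8: a_8=1, p_8 = 1*136895 + 4443 = 141338, q_8 = 1*8658 + 281 = 8939.
  i=9: a_9=4, p_9 = 4*141338 + 136895 = 702247, q_9 = 4*8939 + 8658 = 44414.
  i=10: a_10=3, p_10 = 3*702247 + 141338 = 2248079, q_10 = 3*44414 + 8939 = 142181.
  i=11: a_11=3, p_11 = 3*2248079 + 702247 = 7446484, q_11 = 3*142181 + 44414 = 470957.
  i=12: a_12=4, p_12 = 4*7446484 + 2248079 = 32034015, q_12 = 4*470957 + 142181 = 2026009.
  i=13: a_13=1, p_13 = 1*32034015 + 7446484 = 39480499, q_13 = 1*2026009 + 470957 = 2496966.
Indeed p_6^2 - 250*q_6^2 = 19740249 - 19740250 = -1, not +1.
Check: 39480499^2 - 250*2496966^2 = 1558709801289001 - 1558709801289000 = 1, so (x, y) = (39480499, 2496966) solves the equation, and by the theorem it is the least positive solution.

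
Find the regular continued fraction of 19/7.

[2; 1, 2, 2]

Run the Euclidean algorithm on 19 and 7; the successive quotients are the partial quotients a_0, a_1, ... (each step inverts the fractional part left over by the previous one):
  19 = 2*7 + 5, so a_0 = 2.
  7 = 1*5 + 2, so a_1 = 1.
  5 = 2*2 + 1, so a_2 = 2.
  2 = 2*1 + 0, so a_3 = 2.
The remainder reaches 0 after 4 divisions, so the expansion has 4 partial quotients, read off in order.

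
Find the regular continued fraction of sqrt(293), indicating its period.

[17; (8, 1, 1, 8, 34)]

Write x_i = (sqrt(293) + m_i)/d_i with (m_0, d_0) = (0, 1). a_0 = floor(sqrt(293)) = 17, since 17^2 = 289 <= 293 < 324 = 18^2.
Iterate m_{i+1} = d_i*a_i - m_i, d_{i+1} = (293 - m_{i+1}^2)/d_i, a_{i+1} = floor((a_0 + m_{i+1})/d_{i+1}):
  m_1 = 1*17 - 0 = 17, d_1 = (293 - 17^2)/1 = 4/1 = 4, a_1 = floor((17 + 17)/4) = 8.
  m_2 = 4*8 - 17 = 15, d_2 = (293 - 15^2)/4 = 68/4 = 17, a_2 = floor((17 + 15)/17) = 1.
  m_3 = 17*1 - 15 = 2, d_3 = (293 - 2^2)/17 = 289/17 = 17, a_3 = floor((17 + 2)/17) = 1.
  m_4 = 17*1 - 2 = 15, d_4 = (293 - 15^2)/17 = 68/17 = 4, a_4 = floor((17 + 15)/4) = 8.
  m_5 = 4*8 - 15 = 17, d_5 = (293 - 17^2)/4 = 4/4 = 1, a_5 = floor((17 + 17)/1) = 34.
  m_6 = 1*34 - 17 = 17, d_6 = (293 - 17^2)/1 = 4/1 = 4: (m_6, d_6) = (m_1, d_1) = (17, 4), so from here the quotients repeat a_1, ..., a_5; the period length is 5.
Hence the expansion of sqrt(293) is a_0 = 17 followed by the repeating block 8, 1, 1, 8, 34 (period 5).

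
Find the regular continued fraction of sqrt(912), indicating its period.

[30; (5, 60)]

Write x_i = (sqrt(912) + m_i)/d_i with (m_0, d_0) = (0, 1). a_0 = floor(sqrt(912)) = 30, since 30^2 = 900 <= 912 < 961 = 31^2.
Iterate m_{i+1} = d_i*a_i - m_i, d_{i+1} = (912 - m_{i+1}^2)/d_i, a_{i+1} = floor((a_0 + m_{i+1})/d_{i+1}):
  m_1 = 1*30 - 0 = 30, d_1 = (912 - 30^2)/1 = 12/1 = 12, a_1 = floor((30 + 30)/12) = 5.
  m_2 = 12*5 - 30 = 30, d_2 = (912 - 30^2)/12 = 12/12 = 1, a_2 = floor((30 + 30)/1) = 60.
  m_3 = 1*60 - 30 = 30, d_3 = (912 - 30^2)/1 = 12/1 = 12: (m_3, d_3) = (m_1, d_1) = (30, 12), so from here the quotients repeat a_1, a_2; the period length is 2.
Hence the expansion of sqrt(912) is a_0 = 30 followed by the repeating block 5, 60 (period 2).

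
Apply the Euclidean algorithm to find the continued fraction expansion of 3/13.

[0; 4, 3]

Run the Euclidean algorithm on 3 and 13; the successive quotients are the partial quotients a_0, a_1, ... (each step inverts the fractional part left over by the previous one):
  3 = 0*13 + 3, so a_0 = 0.
  13 = 4*3 + 1, so a_1 = 4.
  3 = 3*1 + 0, so a_2 = 3.
The remainder reaches 0 after 3 divisions, so the expansion has 3 partial quotients, read off in order.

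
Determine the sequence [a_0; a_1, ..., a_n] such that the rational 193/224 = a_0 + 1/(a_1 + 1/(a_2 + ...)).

Run the Euclidean algorithm on 193 and 224; the successive quotients are the partial quotients a_0, a_1, ... (each step inverts the fractional part left over by the previous one):
  193 = 0*224 + 193, so a_0 = 0.
  224 = 1*193 + 31, so a_1 = 1.
  193 = 6*31 + 7, so a_2 = 6.
  31 = 4*7 + 3, so a_3 = 4.
  7 = 2*3 + 1, so a_4 = 2.
  3 = 3*1 + 0, so a_5 = 3.
The remainder reaches 0 after 6 divisions, so the expansion has 6 partial quotients, read off in order.

[0; 1, 6, 4, 2, 3]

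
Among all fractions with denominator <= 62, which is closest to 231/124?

Expand x = 231/124 as a continued fraction with the Euclidean algorithm:
  231 = 1*124 + 107, so a_0 = 1.
  124 = 1*107 + 17, so a_1 = 1.
  107 = 6*17 + 5, so a_2 = 6.
  17 = 3*5 + 2, so a_3 = 3.
  5 = 2*2 + 1, so a_4 = 2.
  2 = 2*1 + 0, so a_5 = 2.
so x = [1; 1, 6, 3, 2, 2].
Convergents (p_i = a_i*p_{i-1} + p_{i-2}, q_i = a_i*q_{i-1} + q_{i-2} with p_{-2}=0, p_{-1}=1, q_{-2}=1, q_{-1}=0), until the denominator exceeds 62:
  i=0: a_0=1, p_0 = 1*1 + 0 = 1, q_0 = 1*0 + 1 = 1.
  i=1: a_1=1, p_1 = 1*1 + 1 = 2, q_1 = 1*1 + 0 = 1.
  i=2: a_2=6, p_2 = 6*2 + 1 = 13, q_2 = 6*1 + 1 = 7.
  i=3: a_3=3, p_3 = 3*13 + 2 = 41, q_3 = 3*7 + 1 = 22.
  i=4: a_4=2, p_4 = 2*41 + 13 = 95, q_4 = 2*22 + 7 = 51.
  i=5: a_5=2, p_5 = 2*95 + 41 = 231, q_5 = 2*51 + 22 = 124.
q_5 = 124 > 62, so the last convergent with denominator <= 62 is p_4/q_4 = 95/51.
The closest fraction with denominator <= 62 is either p_4/q_4 or the intermediate fraction (k*p_4 + p_3)/(k*q_4 + q_3) with the largest k >= 1 whose denominator stays <= 62; these approach x as k grows, and every other convergent or intermediate fraction in range is farther away.
Largest k: floor((62 - q_3)/q_4) = floor((62 - 22)/51) = 0.
Since k = 0, no intermediate fraction beyond p_4/q_4 has denominator <= 62, so the convergent 95/51 is the closest (its error is |231*51 - 95*124|/(124*51) = 1/6324).

95/51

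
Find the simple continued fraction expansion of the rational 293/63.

Run the Euclidean algorithm on 293 and 63; the successive quotients are the partial quotients a_0, a_1, ... (each step inverts the fractional part left over by the previous one):
  293 = 4*63 + 41, so a_0 = 4.
  63 = 1*41 + 22, so a_1 = 1.
  41 = 1*22 + 19, so a_2 = 1.
  22 = 1*19 + 3, so a_3 = 1.
  19 = 6*3 + 1, so a_4 = 6.
  3 = 3*1 + 0, so a_5 = 3.
The remainder reaches 0 after 6 divisions, so the expansion has 6 partial quotients, read off in order.

[4; 1, 1, 1, 6, 3]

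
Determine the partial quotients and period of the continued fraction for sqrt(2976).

Write x_i = (sqrt(2976) + m_i)/d_i with (m_0, d_0) = (0, 1). a_0 = floor(sqrt(2976)) = 54, since 54^2 = 2916 <= 2976 < 3025 = 55^2.
Iterate m_{i+1} = d_i*a_i - m_i, d_{i+1} = (2976 - m_{i+1}^2)/d_i, a_{i+1} = floor((a_0 + m_{i+1})/d_{i+1}):
  m_1 = 1*54 - 0 = 54, d_1 = (2976 - 54^2)/1 = 60/1 = 60, a_1 = floor((54 + 54)/60) = 1.
  m_2 = 60*1 - 54 = 6, d_2 = (2976 - 6^2)/60 = 2940/60 = 49, a_2 = floor((54 + 6)/49) = 1.
  m_3 = 49*1 - 6 = 43, d_3 = (2976 - 43^2)/49 = 1127/49 = 23, a_3 = floor((54 + 43)/23) = 4.
  m_4 = 23*4 - 43 = 49, d_4 = (2976 - 49^2)/23 = 575/23 = 25, a_4 = floor((54 + 49)/25) = 4.
  m_5 = 25*4 - 49 = 51, d_5 = (2976 - 51^2)/25 = 375/25 = 15, a_5 = floor((54 + 51)/15) = 7.
  m_6 = 15*7 - 51 = 54, d_6 = (2976 - 54^2)/15 = 60/15 = 4, a_6 = floor((54 + 54)/4) = 27.
  m_7 = 4*27 - 54 = 54, d_7 = (2976 - 54^2)/4 = 60/4 = 15, a_7 = floor((54 + 54)/15) = 7.
  m_8 = 15*7 - 54 = 51, d_8 = (2976 - 51^2)/15 = 375/15 = 25, a_8 = floor((54 + 51)/25) = 4.
  m_9 = 25*4 - 51 = 49, d_9 = (2976 - 49^2)/25 = 575/25 = 23, a_9 = floor((54 + 49)/23) = 4.
  m_10 = 23*4 - 49 = 43, d_10 = (2976 - 43^2)/23 = 1127/23 = 49, a_10 = floor((54 + 43)/49) = 1.
  m_11 = 49*1 - 43 = 6, d_11 = (2976 - 6^2)/49 = 2940/49 = 60, a_11 = floor((54 + 6)/60) = 1.
  m_12 = 60*1 - 6 = 54, d_12 = (2976 - 54^2)/60 = 60/60 = 1, a_12 = floor((54 + 54)/1) = 108.
  m_13 = 1*108 - 54 = 54, d_13 = (2976 - 54^2)/1 = 60/1 = 60: (m_13, d_13) = (m_1, d_1) = (54, 60), so from here the quotients repeat a_1, ..., a_12; the period length is 12.
Hence the expansion of sqrt(2976) is a_0 = 54 followed by the repeating block 1, 1, 4, 4, 7, 27, 7, 4, 4, 1, 1, 108 (period 12).

[54; (1, 1, 4, 4, 7, 27, 7, 4, 4, 1, 1, 108)]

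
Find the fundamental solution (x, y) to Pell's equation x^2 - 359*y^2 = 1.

First expand sqrt(359) as a continued fraction. With x_i = (sqrt(359) + m_i)/d_i and (m_0, d_0) = (0, 1): a_0 = floor(sqrt(359)) = 18, since 18^2 = 324 <= 359 < 361 = 19^2.
Iterate m_{i+1} = d_i*a_i - m_i, d_{i+1} = (359 - m_{i+1}^2)/d_i, a_{i+1} = floor((a_0 + m_{i+1})/d_{i+1}):
  m_1 = 1*18 - 0 = 18, d_1 = (359 - 18^2)/1 = 35/1 = 35, a_1 = floor((18 + 18)/35) = 1.
  m_2 = 35*1 - 18 = 17, d_2 = (359 - 17^2)/35 = 70/35 = 2, a_2 = floor((18 + 17)/2) = 17.
  m_3 = 2*17 - 17 = 17, d_3 = (359 - 17^2)/2 = 70/2 = 35, a_3 = floor((18 + 17)/35) = 1.
  m_4 = 35*1 - 17 = 18, d_4 = (359 - 18^2)/35 = 35/35 = 1, a_4 = floor((18 + 18)/1) = 36.
  m_5 = 1*36 - 18 = 18, d_5 = (359 - 18^2)/1 = 35/1 = 35: (m_5, d_5) = (m_1, d_1) = (18, 35), so from here the quotients repeat a_1, ..., a_4; the period length is 4.
So sqrt(359) = [18; (1, 17, 1, 36)] with period length k = 4.
k is even, so the fundamental solution of x^2 - 359y^2 = 1 is (p_{k-1}, q_{k-1}) = (p_3, q_3); compute convergents through index 3.
Convergents (p_i = a_i*p_{i-1} + p_{i-2}, q_i = a_i*q_{i-1} + q_{i-2} with p_{-2}=0, p_{-1}=1, q_{-2}=1, q_{-1}=0):
  i=0: a_0=18, p_0 = 18*1 + 0 = 18, q_0 = 18*0 + 1 = 1.
  i=1: a_1=1, p_1 = 1*18 + 1 = 19, q_1 = 1*1 + 0 = 1.
  i=2: a_2=17, p_2 = 17*19 + 18 = 341, q_2 = 17*1 + 1 = 18.
  i=3: a_3=1, p_3 = 1*341 + 19 = 360, q_3 = 1*18 + 1 = 19.
Check: 360^2 - 359*19^2 = 129600 - 129599 = 1, so (x, y) = (360, 19) solves the equation, and by the theorem it is the least positive solution.

(x, y) = (360, 19)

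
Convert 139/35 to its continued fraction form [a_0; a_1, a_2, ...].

Run the Euclidean algorithm on 139 and 35; the successive quotients are the partial quotients a_0, a_1, ... (each step inverts the fractional part left over by the previous one):
  139 = 3*35 + 34, so a_0 = 3.
  35 = 1*34 + 1, so a_1 = 1.
  34 = 34*1 + 0, so a_2 = 34.
The remainder reaches 0 after 3 divisions, so the expansion has 3 partial quotients, read off in order.

[3; 1, 34]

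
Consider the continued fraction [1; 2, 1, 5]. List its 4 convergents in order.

Using the convergent recurrence p_i = a_i*p_{i-1} + p_{i-2}, q_i = a_i*q_{i-1} + q_{i-2} with p_{-2}=0, p_{-1}=1, q_{-2}=1, q_{-1}=0:
  i=0: a_0=1, p_0 = 1*1 + 0 = 1, q_0 = 1*0 + 1 = 1.
  i=1: a_1=2, p_1 = 2*1 + 1 = 3, q_1 = 2*1 + 0 = 2.
  i=2: a_2=1, p_2 = 1*3 + 1 = 4, q_2 = 1*2 + 1 = 3.
  i=3: a_3=5, p_3 = 5*4 + 3 = 23, q_3 = 5*3 + 2 = 17.

1/1, 3/2, 4/3, 23/17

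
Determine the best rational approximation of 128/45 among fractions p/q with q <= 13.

Expand x = 128/45 as a continued fraction with the Euclidean algorithm:
  128 = 2*45 + 38, so a_0 = 2.
  45 = 1*38 + 7, so a_1 = 1.
  38 = 5*7 + 3, so a_2 = 5.
  7 = 2*3 + 1, so a_3 = 2.
  3 = 3*1 + 0, so a_4 = 3.
so x = [2; 1, 5, 2, 3].
Convergents (p_i = a_i*p_{i-1} + p_{i-2}, q_i = a_i*q_{i-1} + q_{i-2} with p_{-2}=0, p_{-1}=1, q_{-2}=1, q_{-1}=0), until the denominator exceeds 13:
  i=0: a_0=2, p_0 = 2*1 + 0 = 2, q_0 = 2*0 + 1 = 1.
  i=1: a_1=1, p_1 = 1*2 + 1 = 3, q_1 = 1*1 + 0 = 1.
  i=2: a_2=5, p_2 = 5*3 + 2 = 17, q_2 = 5*1 + 1 = 6.
  i=3: a_3=2, p_3 = 2*17 + 3 = 37, q_3 = 2*6 + 1 = 13.
  i=4: a_4=3, p_4 = 3*37 + 17 = 128, q_4 = 3*13 + 6 = 45.
q_4 = 45 > 13, so the last convergent with denominator <= 13 is p_3/q_3 = 37/13.
The closest fraction with denominator <= 13 is either p_3/q_3 or the intermediate fraction (k*p_3 + p_2)/(k*q_3 + q_2) with the largest k >= 1 whose denominator stays <= 13; these approach x as k grows, and every other convergent or intermediate fraction in range is farther away.
Largest k: floor((13 - q_2)/q_3) = floor((13 - 6)/13) = 0.
Since k = 0, no intermediate fraction beyond p_3/q_3 has denominator <= 13, so the convergent 37/13 is the closest (its error is |128*13 - 37*45|/(45*13) = 1/585).

37/13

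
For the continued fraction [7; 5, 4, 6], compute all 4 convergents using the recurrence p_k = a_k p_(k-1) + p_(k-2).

Using the convergent recurrence p_i = a_i*p_{i-1} + p_{i-2}, q_i = a_i*q_{i-1} + q_{i-2} with p_{-2}=0, p_{-1}=1, q_{-2}=1, q_{-1}=0:
  i=0: a_0=7, p_0 = 7*1 + 0 = 7, q_0 = 7*0 + 1 = 1.
  i=1: a_1=5, p_1 = 5*7 + 1 = 36, q_1 = 5*1 + 0 = 5.
  i=2: a_2=4, p_2 = 4*36 + 7 = 151, q_2 = 4*5 + 1 = 21.
  i=3: a_3=6, p_3 = 6*151 + 36 = 942, q_3 = 6*21 + 5 = 131.

7/1, 36/5, 151/21, 942/131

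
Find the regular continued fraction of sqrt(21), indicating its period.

Write x_i = (sqrt(21) + m_i)/d_i with (m_0, d_0) = (0, 1). a_0 = floor(sqrt(21)) = 4, since 4^2 = 16 <= 21 < 25 = 5^2.
Iterate m_{i+1} = d_i*a_i - m_i, d_{i+1} = (21 - m_{i+1}^2)/d_i, a_{i+1} = floor((a_0 + m_{i+1})/d_{i+1}):
  m_1 = 1*4 - 0 = 4, d_1 = (21 - 4^2)/1 = 5/1 = 5, a_1 = floor((4 + 4)/5) = 1.
  m_2 = 5*1 - 4 = 1, d_2 = (21 - 1^2)/5 = 20/5 = 4, a_2 = floor((4 + 1)/4) = 1.
  m_3 = 4*1 - 1 = 3, d_3 = (21 - 3^2)/4 = 12/4 = 3, a_3 = floor((4 + 3)/3) = 2.
  m_4 = 3*2 - 3 = 3, d_4 = (21 - 3^2)/3 = 12/3 = 4, a_4 = floor((4 + 3)/4) = 1.
  m_5 = 4*1 - 3 = 1, d_5 = (21 - 1^2)/4 = 20/4 = 5, a_5 = floor((4 + 1)/5) = 1.
  m_6 = 5*1 - 1 = 4, d_6 = (21 - 4^2)/5 = 5/5 = 1, a_6 = floor((4 + 4)/1) = 8.
  m_7 = 1*8 - 4 = 4, d_7 = (21 - 4^2)/1 = 5/1 = 5: (m_7, d_7) = (m_1, d_1) = (4, 5), so from here the quotients repeat a_1, ..., a_6; the period length is 6.
Hence the expansion of sqrt(21) is a_0 = 4 followed by the repeating block 1, 1, 2, 1, 1, 8 (period 6).

[4; (1, 1, 2, 1, 1, 8)]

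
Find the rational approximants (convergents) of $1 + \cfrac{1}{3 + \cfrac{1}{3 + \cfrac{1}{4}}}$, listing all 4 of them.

1/1, 4/3, 13/10, 56/43

Using the convergent recurrence p_i = a_i*p_{i-1} + p_{i-2}, q_i = a_i*q_{i-1} + q_{i-2} with p_{-2}=0, p_{-1}=1, q_{-2}=1, q_{-1}=0:
  i=0: a_0=1, p_0 = 1*1 + 0 = 1, q_0 = 1*0 + 1 = 1.
  i=1: a_1=3, p_1 = 3*1 + 1 = 4, q_1 = 3*1 + 0 = 3.
  i=2: a_2=3, p_2 = 3*4 + 1 = 13, q_2 = 3*3 + 1 = 10.
  i=3: a_3=4, p_3 = 4*13 + 4 = 56, q_3 = 4*10 + 3 = 43.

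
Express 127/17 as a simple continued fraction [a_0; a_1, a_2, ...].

[7; 2, 8]

Run the Euclidean algorithm on 127 and 17; the successive quotients are the partial quotients a_0, a_1, ... (each step inverts the fractional part left over by the previous one):
  127 = 7*17 + 8, so a_0 = 7.
  17 = 2*8 + 1, so a_1 = 2.
  8 = 8*1 + 0, so a_2 = 8.
The remainder reaches 0 after 3 divisions, so the expansion has 3 partial quotients, read off in order.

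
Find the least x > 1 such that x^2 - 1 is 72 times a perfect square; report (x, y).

(x, y) = (17, 2)

First expand sqrt(72) as a continued fraction. With x_i = (sqrt(72) + m_i)/d_i and (m_0, d_0) = (0, 1): a_0 = floor(sqrt(72)) = 8, since 8^2 = 64 <= 72 < 81 = 9^2.
Iterate m_{i+1} = d_i*a_i - m_i, d_{i+1} = (72 - m_{i+1}^2)/d_i, a_{i+1} = floor((a_0 + m_{i+1})/d_{i+1}):
  m_1 = 1*8 - 0 = 8, d_1 = (72 - 8^2)/1 = 8/1 = 8, a_1 = floor((8 + 8)/8) = 2.
  m_2 = 8*2 - 8 = 8, d_2 = (72 - 8^2)/8 = 8/8 = 1, a_2 = floor((8 + 8)/1) = 16.
  m_3 = 1*16 - 8 = 8, d_3 = (72 - 8^2)/1 = 8/1 = 8: (m_3, d_3) = (m_1, d_1) = (8, 8), so from here the quotients repeat a_1, a_2; the period length is 2.
So sqrt(72) = [8; (2, 16)] with period length k = 2.
k is even, so the fundamental solution of x^2 - 72y^2 = 1 is (p_{k-1}, q_{k-1}) = (p_1, q_1); compute convergents through index 1.
Convergents (p_i = a_i*p_{i-1} + p_{i-2}, q_i = a_i*q_{i-1} + q_{i-2} with p_{-2}=0, p_{-1}=1, q_{-2}=1, q_{-1}=0):
  i=0: a_0=8, p_0 = 8*1 + 0 = 8, q_0 = 8*0 + 1 = 1.
  i=1: a_1=2, p_1 = 2*8 + 1 = 17, q_1 = 2*1 + 0 = 2.
Check: 17^2 - 72*2^2 = 289 - 288 = 1, so (x, y) = (17, 2) solves the equation, and by the theorem it is the least positive solution.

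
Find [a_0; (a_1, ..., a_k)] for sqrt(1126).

Write x_i = (sqrt(1126) + m_i)/d_i with (m_0, d_0) = (0, 1). a_0 = floor(sqrt(1126)) = 33, since 33^2 = 1089 <= 1126 < 1156 = 34^2.
Iterate m_{i+1} = d_i*a_i - m_i, d_{i+1} = (1126 - m_{i+1}^2)/d_i, a_{i+1} = floor((a_0 + m_{i+1})/d_{i+1}):
  m_1 = 1*33 - 0 = 33, d_1 = (1126 - 33^2)/1 = 37/1 = 37, a_1 = floor((33 + 33)/37) = 1.
  m_2 = 37*1 - 33 = 4, d_2 = (1126 - 4^2)/37 = 1110/37 = 30, a_2 = floor((33 + 4)/30) = 1.
  m_3 = 30*1 - 4 = 26, d_3 = (1126 - 26^2)/30 = 450/30 = 15, a_3 = floor((33 + 26)/15) = 3.
  m_4 = 15*3 - 26 = 19, d_4 = (1126 - 19^2)/15 = 765/15 = 51, a_4 = floor((33 + 19)/51) = 1.
  m_5 = 51*1 - 19 = 32, d_5 = (1126 - 32^2)/51 = 102/51 = 2, a_5 = floor((33 + 32)/2) = 32.
  m_6 = 2*32 - 32 = 32, d_6 = (1126 - 32^2)/2 = 102/2 = 51, a_6 = floor((33 + 32)/51) = 1.
  m_7 = 51*1 - 32 = 19, d_7 = (1126 - 19^2)/51 = 765/51 = 15, a_7 = floor((33 + 19)/15) = 3.
  m_8 = 15*3 - 19 = 26, d_8 = (1126 - 26^2)/15 = 450/15 = 30, a_8 = floor((33 + 26)/30) = 1.
  m_9 = 30*1 - 26 = 4, d_9 = (1126 - 4^2)/30 = 1110/30 = 37, a_9 = floor((33 + 4)/37) = 1.
  m_10 = 37*1 - 4 = 33, d_10 = (1126 - 33^2)/37 = 37/37 = 1, a_10 = floor((33 + 33)/1) = 66.
  m_11 = 1*66 - 33 = 33, d_11 = (1126 - 33^2)/1 = 37/1 = 37: (m_11, d_11) = (m_1, d_1) = (33, 37), so from here the quotients repeat a_1, ..., a_10; the period length is 10.
Hence the expansion of sqrt(1126) is a_0 = 33 followed by the repeating block 1, 1, 3, 1, 32, 1, 3, 1, 1, 66 (period 10).

[33; (1, 1, 3, 1, 32, 1, 3, 1, 1, 66)]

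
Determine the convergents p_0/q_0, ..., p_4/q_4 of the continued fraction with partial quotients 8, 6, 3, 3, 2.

8/1, 49/6, 155/19, 514/63, 1183/145

Using the convergent recurrence p_i = a_i*p_{i-1} + p_{i-2}, q_i = a_i*q_{i-1} + q_{i-2} with p_{-2}=0, p_{-1}=1, q_{-2}=1, q_{-1}=0:
  i=0: a_0=8, p_0 = 8*1 + 0 = 8, q_0 = 8*0 + 1 = 1.
  i=1: a_1=6, p_1 = 6*8 + 1 = 49, q_1 = 6*1 + 0 = 6.
  i=2: a_2=3, p_2 = 3*49 + 8 = 155, q_2 = 3*6 + 1 = 19.
  i=3: a_3=3, p_3 = 3*155 + 49 = 514, q_3 = 3*19 + 6 = 63.
  i=4: a_4=2, p_4 = 2*514 + 155 = 1183, q_4 = 2*63 + 19 = 145.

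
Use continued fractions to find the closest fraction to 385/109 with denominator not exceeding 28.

53/15

Expand x = 385/109 as a continued fraction with the Euclidean algorithm:
  385 = 3*109 + 58, so a_0 = 3.
  109 = 1*58 + 51, so a_1 = 1.
  58 = 1*51 + 7, so a_2 = 1.
  51 = 7*7 + 2, so a_3 = 7.
  7 = 3*2 + 1, so a_4 = 3.
  2 = 2*1 + 0, so a_5 = 2.
so x = [3; 1, 1, 7, 3, 2].
Convergents (p_i = a_i*p_{i-1} + p_{i-2}, q_i = a_i*q_{i-1} + q_{i-2} with p_{-2}=0, p_{-1}=1, q_{-2}=1, q_{-1}=0), until the denominator exceeds 28:
  i=0: a_0=3, p_0 = 3*1 + 0 = 3, q_0 = 3*0 + 1 = 1.
  i=1: a_1=1, p_1 = 1*3 + 1 = 4, q_1 = 1*1 + 0 = 1.
  i=2: a_2=1, p_2 = 1*4 + 3 = 7, q_2 = 1*1 + 1 = 2.
  i=3: a_3=7, p_3 = 7*7 + 4 = 53, q_3 = 7*2 + 1 = 15.
  i=4: a_4=3, p_4 = 3*53 + 7 = 166, q_4 = 3*15 + 2 = 47.
q_4 = 47 > 28, so the last convergent with denominator <= 28 is p_3/q_3 = 53/15.
The closest fraction with denominator <= 28 is either p_3/q_3 or the intermediate fraction (k*p_3 + p_2)/(k*q_3 + q_2) with the largest k >= 1 whose denominator stays <= 28; these approach x as k grows, and every other convergent or intermediate fraction in range is farther away.
Largest k: floor((28 - q_2)/q_3) = floor((28 - 2)/15) = 1.
That gives (1*53 + 7)/(1*15 + 2) = 60/17.
Compare the errors: |x - 53/15| = |385*15 - 53*109|/(109*15) = 2/1635, and |x - 60/17| = |385*17 - 60*109|/(109*17) = 5/1853.
Cross-multiplying, 2*1853 = 3706 < 8175 = 5*1635, so 2/1635 is smaller: the convergent 53/15 is closer to x than 60/17.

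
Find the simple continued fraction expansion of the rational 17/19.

[0; 1, 8, 2]

Run the Euclidean algorithm on 17 and 19; the successive quotients are the partial quotients a_0, a_1, ... (each step inverts the fractional part left over by the previous one):
  17 = 0*19 + 17, so a_0 = 0.
  19 = 1*17 + 2, so a_1 = 1.
  17 = 8*2 + 1, so a_2 = 8.
  2 = 2*1 + 0, so a_3 = 2.
The remainder reaches 0 after 4 divisions, so the expansion has 4 partial quotients, read off in order.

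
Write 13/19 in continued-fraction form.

Run the Euclidean algorithm on 13 and 19; the successive quotients are the partial quotients a_0, a_1, ... (each step inverts the fractional part left over by the previous one):
  13 = 0*19 + 13, so a_0 = 0.
  19 = 1*13 + 6, so a_1 = 1.
  13 = 2*6 + 1, so a_2 = 2.
  6 = 6*1 + 0, so a_3 = 6.
The remainder reaches 0 after 4 divisions, so the expansion has 4 partial quotients, read off in order.

[0; 1, 2, 6]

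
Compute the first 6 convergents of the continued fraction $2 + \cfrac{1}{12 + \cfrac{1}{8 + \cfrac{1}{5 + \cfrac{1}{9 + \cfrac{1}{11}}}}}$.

Using the convergent recurrence p_i = a_i*p_{i-1} + p_{i-2}, q_i = a_i*q_{i-1} + q_{i-2} with p_{-2}=0, p_{-1}=1, q_{-2}=1, q_{-1}=0:
  i=0: a_0=2, p_0 = 2*1 + 0 = 2, q_0 = 2*0 + 1 = 1.
  i=1: a_1=12, p_1 = 12*2 + 1 = 25, q_1 = 12*1 + 0 = 12.
  i=2: a_2=8, p_2 = 8*25 + 2 = 202, q_2 = 8*12 + 1 = 97.
  i=3: a_3=5, p_3 = 5*202 + 25 = 1035, q_3 = 5*97 + 12 = 497.
  i=4: a_4=9, p_4 = 9*1035 + 202 = 9517, q_4 = 9*497 + 97 = 4570.
  i=5: a_5=11, p_5 = 11*9517 + 1035 = 105722, q_5 = 11*4570 + 497 = 50767.

2/1, 25/12, 202/97, 1035/497, 9517/4570, 105722/50767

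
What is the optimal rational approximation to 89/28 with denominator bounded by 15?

35/11

Expand x = 89/28 as a continued fraction with the Euclidean algorithm:
  89 = 3*28 + 5, so a_0 = 3.
  28 = 5*5 + 3, so a_1 = 5.
  5 = 1*3 + 2, so a_2 = 1.
  3 = 1*2 + 1, so a_3 = 1.
  2 = 2*1 + 0, so a_4 = 2.
so x = [3; 5, 1, 1, 2].
Convergents (p_i = a_i*p_{i-1} + p_{i-2}, q_i = a_i*q_{i-1} + q_{i-2} with p_{-2}=0, p_{-1}=1, q_{-2}=1, q_{-1}=0), until the denominator exceeds 15:
  i=0: a_0=3, p_0 = 3*1 + 0 = 3, q_0 = 3*0 + 1 = 1.
  i=1: a_1=5, p_1 = 5*3 + 1 = 16, q_1 = 5*1 + 0 = 5.
  i=2: a_2=1, p_2 = 1*16 + 3 = 19, q_2 = 1*5 + 1 = 6.
  i=3: a_3=1, p_3 = 1*19 + 16 = 35, q_3 = 1*6 + 5 = 11.
  i=4: a_4=2, p_4 = 2*35 + 19 = 89, q_4 = 2*11 + 6 = 28.
q_4 = 28 > 15, so the last convergent with denominator <= 15 is p_3/q_3 = 35/11.
The closest fraction with denominator <= 15 is either p_3/q_3 or the intermediate fraction (k*p_3 + p_2)/(k*q_3 + q_2) with the largest k >= 1 whose denominator stays <= 15; these approach x as k grows, and every other convergent or intermediate fraction in range is farther away.
Largest k: floor((15 - q_2)/q_3) = floor((15 - 6)/11) = 0.
Since k = 0, no intermediate fraction beyond p_3/q_3 has denominator <= 15, so the convergent 35/11 is the closest (its error is |89*11 - 35*28|/(28*11) = 1/308).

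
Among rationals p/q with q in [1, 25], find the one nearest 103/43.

Expand x = 103/43 as a continued fraction with the Euclidean algorithm:
  103 = 2*43 + 17, so a_0 = 2.
  43 = 2*17 + 9, so a_1 = 2.
  17 = 1*9 + 8, so a_2 = 1.
  9 = 1*8 + 1, so a_3 = 1.
  8 = 8*1 + 0, so a_4 = 8.
so x = [2; 2, 1, 1, 8].
Convergents (p_i = a_i*p_{i-1} + p_{i-2}, q_i = a_i*q_{i-1} + q_{i-2} with p_{-2}=0, p_{-1}=1, q_{-2}=1, q_{-1}=0), until the denominator exceeds 25:
  i=0: a_0=2, p_0 = 2*1 + 0 = 2, q_0 = 2*0 + 1 = 1.
  i=1: a_1=2, p_1 = 2*2 + 1 = 5, q_1 = 2*1 + 0 = 2.
  i=2: a_2=1, p_2 = 1*5 + 2 = 7, q_2 = 1*2 + 1 = 3.
  i=3: a_3=1, p_3 = 1*7 + 5 = 12, q_3 = 1*3 + 2 = 5.
  i=4: a_4=8, p_4 = 8*12 + 7 = 103, q_4 = 8*5 + 3 = 43.
q_4 = 43 > 25, so the last convergent with denominator <= 25 is p_3/q_3 = 12/5.
The closest fraction with denominator <= 25 is either p_3/q_3 or the intermediate fraction (k*p_3 + p_2)/(k*q_3 + q_2) with the largest k >= 1 whose denominator stays <= 25; these approach x as k grows, and every other convergent or intermediate fraction in range is farther away.
Largest k: floor((25 - q_2)/q_3) = floor((25 - 3)/5) = 4.
That gives (4*12 + 7)/(4*5 + 3) = 55/23.
Compare the errors: |x - 12/5| = |103*5 - 12*43|/(43*5) = 1/215, and |x - 55/23| = |103*23 - 55*43|/(43*23) = 4/989.
Cross-multiplying, 4*215 = 860 < 989 = 1*989, so 4/989 is smaller: the intermediate fraction 55/23 is closer to x than 12/5.

55/23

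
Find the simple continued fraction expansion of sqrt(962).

[31; (62)]

Write x_i = (sqrt(962) + m_i)/d_i with (m_0, d_0) = (0, 1). a_0 = floor(sqrt(962)) = 31, since 31^2 = 961 <= 962 < 1024 = 32^2.
Iterate m_{i+1} = d_i*a_i - m_i, d_{i+1} = (962 - m_{i+1}^2)/d_i, a_{i+1} = floor((a_0 + m_{i+1})/d_{i+1}):
  m_1 = 1*31 - 0 = 31, d_1 = (962 - 31^2)/1 = 1/1 = 1, a_1 = floor((31 + 31)/1) = 62.
  m_2 = 1*62 - 31 = 31, d_2 = (962 - 31^2)/1 = 1/1 = 1: (m_2, d_2) = (m_1, d_1) = (31, 1), so from here the quotient a_1 repeats; the period length is 1.
Hence the expansion of sqrt(962) is a_0 = 31 followed by the repeating block 62 (period 1).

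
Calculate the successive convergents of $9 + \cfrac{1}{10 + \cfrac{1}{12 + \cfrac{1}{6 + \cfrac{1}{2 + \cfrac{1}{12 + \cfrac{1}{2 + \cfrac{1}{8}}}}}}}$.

9/1, 91/10, 1101/121, 6697/736, 14495/1593, 180637/19852, 375769/41297, 3186789/350228

Using the convergent recurrence p_i = a_i*p_{i-1} + p_{i-2}, q_i = a_i*q_{i-1} + q_{i-2} with p_{-2}=0, p_{-1}=1, q_{-2}=1, q_{-1}=0:
  i=0: a_0=9, p_0 = 9*1 + 0 = 9, q_0 = 9*0 + 1 = 1.
  i=1: a_1=10, p_1 = 10*9 + 1 = 91, q_1 = 10*1 + 0 = 10.
  i=2: a_2=12, p_2 = 12*91 + 9 = 1101, q_2 = 12*10 + 1 = 121.
  i=3: a_3=6, p_3 = 6*1101 + 91 = 6697, q_3 = 6*121 + 10 = 736.
  i=4: a_4=2, p_4 = 2*6697 + 1101 = 14495, q_4 = 2*736 + 121 = 1593.
  i=5: a_5=12, p_5 = 12*14495 + 6697 = 180637, q_5 = 12*1593 + 736 = 19852.
  i=6: a_6=2, p_6 = 2*180637 + 14495 = 375769, q_6 = 2*19852 + 1593 = 41297.
  i=7: a_7=8, p_7 = 8*375769 + 180637 = 3186789, q_7 = 8*41297 + 19852 = 350228.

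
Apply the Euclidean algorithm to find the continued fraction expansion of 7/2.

[3; 2]

Run the Euclidean algorithm on 7 and 2; the successive quotients are the partial quotients a_0, a_1, ... (each step inverts the fractional part left over by the previous one):
  7 = 3*2 + 1, so a_0 = 3.
  2 = 2*1 + 0, so a_1 = 2.
The remainder reaches 0 after 2 divisions, so the expansion has 2 partial quotients, read off in order.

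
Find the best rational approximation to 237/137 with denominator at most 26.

45/26

Expand x = 237/137 as a continued fraction with the Euclidean algorithm:
  237 = 1*137 + 100, so a_0 = 1.
  137 = 1*100 + 37, so a_1 = 1.
  100 = 2*37 + 26, so a_2 = 2.
  37 = 1*26 + 11, so a_3 = 1.
  26 = 2*11 + 4, so a_4 = 2.
  11 = 2*4 + 3, so a_5 = 2.
  4 = 1*3 + 1, so a_6 = 1.
  3 = 3*1 + 0, so a_7 = 3.
so x = [1; 1, 2, 1, 2, 2, 1, 3].
Convergents (p_i = a_i*p_{i-1} + p_{i-2}, q_i = a_i*q_{i-1} + q_{i-2} with p_{-2}=0, p_{-1}=1, q_{-2}=1, q_{-1}=0), until the denominator exceeds 26:
  i=0: a_0=1, p_0 = 1*1 + 0 = 1, q_0 = 1*0 + 1 = 1.
  i=1: a_1=1, p_1 = 1*1 + 1 = 2, q_1 = 1*1 + 0 = 1.
  i=2: a_2=2, p_2 = 2*2 + 1 = 5, q_2 = 2*1 + 1 = 3.
  i=3: a_3=1, p_3 = 1*5 + 2 = 7, q_3 = 1*3 + 1 = 4.
  i=4: a_4=2, p_4 = 2*7 + 5 = 19, q_4 = 2*4 + 3 = 11.
  i=5: a_5=2, p_5 = 2*19 + 7 = 45, q_5 = 2*11 + 4 = 26.
  i=6: a_6=1, p_6 = 1*45 + 19 = 64, q_6 = 1*26 + 11 = 37.
q_6 = 37 > 26, so the last convergent with denominator <= 26 is p_5/q_5 = 45/26.
The closest fraction with denominator <= 26 is either p_5/q_5 or the intermediate fraction (k*p_5 + p_4)/(k*q_5 + q_4) with the largest k >= 1 whose denominator stays <= 26; these approach x as k grows, and every other convergent or intermediate fraction in range is farther away.
Largest k: floor((26 - q_4)/q_5) = floor((26 - 11)/26) = 0.
Since k = 0, no intermediate fraction beyond p_5/q_5 has denominator <= 26, so the convergent 45/26 is the closest (its error is |237*26 - 45*137|/(137*26) = 3/3562).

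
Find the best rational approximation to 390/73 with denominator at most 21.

Expand x = 390/73 as a continued fraction with the Euclidean algorithm:
  390 = 5*73 + 25, so a_0 = 5.
  73 = 2*25 + 23, so a_1 = 2.
  25 = 1*23 + 2, so a_2 = 1.
  23 = 11*2 + 1, so a_3 = 11.
  2 = 2*1 + 0, so a_4 = 2.
so x = [5; 2, 1, 11, 2].
Convergents (p_i = a_i*p_{i-1} + p_{i-2}, q_i = a_i*q_{i-1} + q_{i-2} with p_{-2}=0, p_{-1}=1, q_{-2}=1, q_{-1}=0), until the denominator exceeds 21:
  i=0: a_0=5, p_0 = 5*1 + 0 = 5, q_0 = 5*0 + 1 = 1.
  i=1: a_1=2, p_1 = 2*5 + 1 = 11, q_1 = 2*1 + 0 = 2.
  i=2: a_2=1, p_2 = 1*11 + 5 = 16, q_2 = 1*2 + 1 = 3.
  i=3: a_3=11, p_3 = 11*16 + 11 = 187, q_3 = 11*3 + 2 = 35.
q_3 = 35 > 21, so the last convergent with denominator <= 21 is p_2/q_2 = 16/3.
The closest fraction with denominator <= 21 is either p_2/q_2 or the intermediate fraction (k*p_2 + p_1)/(k*q_2 + q_1) with the largest k >= 1 whose denominator stays <= 21; these approach x as k grows, and every other convergent or intermediate fraction in range is farther away.
Largest k: floor((21 - q_1)/q_2) = floor((21 - 2)/3) = 6.
That gives (6*16 + 11)/(6*3 + 2) = 107/20.
Compare the errors: |x - 16/3| = |390*3 - 16*73|/(73*3) = 2/219, and |x - 107/20| = |390*20 - 107*73|/(73*20) = 11/1460.
Cross-multiplying, 11*219 = 2409 < 2920 = 2*1460, so 11/1460 is smaller: the intermediate fraction 107/20 is closer to x than 16/3.

107/20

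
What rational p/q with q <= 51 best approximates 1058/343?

145/47

Expand x = 1058/343 as a continued fraction with the Euclidean algorithm:
  1058 = 3*343 + 29, so a_0 = 3.
  343 = 11*29 + 24, so a_1 = 11.
  29 = 1*24 + 5, so a_2 = 1.
  24 = 4*5 + 4, so a_3 = 4.
  5 = 1*4 + 1, so a_4 = 1.
  4 = 4*1 + 0, so a_5 = 4.
so x = [3; 11, 1, 4, 1, 4].
Convergents (p_i = a_i*p_{i-1} + p_{i-2}, q_i = a_i*q_{i-1} + q_{i-2} with p_{-2}=0, p_{-1}=1, q_{-2}=1, q_{-1}=0), until the denominator exceeds 51:
  i=0: a_0=3, p_0 = 3*1 + 0 = 3, q_0 = 3*0 + 1 = 1.
  i=1: a_1=11, p_1 = 11*3 + 1 = 34, q_1 = 11*1 + 0 = 11.
  i=2: a_2=1, p_2 = 1*34 + 3 = 37, q_2 = 1*11 + 1 = 12.
  i=3: a_3=4, p_3 = 4*37 + 34 = 182, q_3 = 4*12 + 11 = 59.
q_3 = 59 > 51, so the last convergent with denominator <= 51 is p_2/q_2 = 37/12.
The closest fraction with denominator <= 51 is either p_2/q_2 or the intermediate fraction (k*p_2 + p_1)/(k*q_2 + q_1) with the largest k >= 1 whose denominator stays <= 51; these approach x as k grows, and every other convergent or intermediate fraction in range is farther away.
Largest k: floor((51 - q_1)/q_2) = floor((51 - 11)/12) = 3.
That gives (3*37 + 34)/(3*12 + 11) = 145/47.
Compare the errors: |x - 37/12| = |1058*12 - 37*343|/(343*12) = 5/4116, and |x - 145/47| = |1058*47 - 145*343|/(343*47) = 9/16121.
Cross-multiplying, 9*4116 = 37044 < 80605 = 5*16121, so 9/16121 is smaller: the intermediate fraction 145/47 is closer to x than 37/12.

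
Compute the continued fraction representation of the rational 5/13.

Run the Euclidean algorithm on 5 and 13; the successive quotients are the partial quotients a_0, a_1, ... (each step inverts the fractional part left over by the previous one):
  5 = 0*13 + 5, so a_0 = 0.
  13 = 2*5 + 3, so a_1 = 2.
  5 = 1*3 + 2, so a_2 = 1.
  3 = 1*2 + 1, so a_3 = 1.
  2 = 2*1 + 0, so a_4 = 2.
The remainder reaches 0 after 5 divisions, so the expansion has 5 partial quotients, read off in order.

[0; 2, 1, 1, 2]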